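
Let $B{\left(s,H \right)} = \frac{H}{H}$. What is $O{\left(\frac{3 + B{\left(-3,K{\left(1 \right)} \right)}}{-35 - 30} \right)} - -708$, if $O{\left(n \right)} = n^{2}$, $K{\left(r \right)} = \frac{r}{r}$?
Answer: $\frac{2991316}{4225} \approx 708.0$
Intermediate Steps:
$K{\left(r \right)} = 1$
$B{\left(s,H \right)} = 1$
$O{\left(\frac{3 + B{\left(-3,K{\left(1 \right)} \right)}}{-35 - 30} \right)} - -708 = \left(\frac{3 + 1}{-35 - 30}\right)^{2} - -708 = \left(\frac{4}{-65}\right)^{2} + 708 = \left(4 \left(- \frac{1}{65}\right)\right)^{2} + 708 = \left(- \frac{4}{65}\right)^{2} + 708 = \frac{16}{4225} + 708 = \frac{2991316}{4225}$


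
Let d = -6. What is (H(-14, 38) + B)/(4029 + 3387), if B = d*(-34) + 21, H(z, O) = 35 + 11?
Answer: 271/7416 ≈ 0.036543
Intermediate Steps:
H(z, O) = 46
B = 225 (B = -6*(-34) + 21 = 204 + 21 = 225)
(H(-14, 38) + B)/(4029 + 3387) = (46 + 225)/(4029 + 3387) = 271/7416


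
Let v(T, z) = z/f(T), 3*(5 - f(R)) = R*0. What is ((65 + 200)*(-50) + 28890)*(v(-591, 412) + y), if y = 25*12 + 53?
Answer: 6809656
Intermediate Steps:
f(R) = 5 (f(R) = 5 - R*0/3 = 5 - ⅓*0 = 5 + 0 = 5)
y = 353 (y = 300 + 53 = 353)
v(T, z) = z/5
((65 + 200)*(-50) + 28890)*(v(-591, 412) + y) = ((65 + 200)*(-50) + 28890)*((⅕)*412 + 353) = (265*(-50) + 28890)*(412/5 + 353) = (-13250 + 28890)*(2177/5) = 15640*(2177/5) = 6809656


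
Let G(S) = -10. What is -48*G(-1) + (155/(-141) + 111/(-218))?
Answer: 14704799/30738 ≈ 478.39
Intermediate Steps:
-48*G(-1) + (155/(-141) + 111/(-218)) = -48*(-10) + (155/(-141) + 111/(-218)) = 480 + (155*(-1/141) + 111*(-1/218)) = 480 + (-155/141 - 111/218) = 480 - 49441/30738 = 14704799/30738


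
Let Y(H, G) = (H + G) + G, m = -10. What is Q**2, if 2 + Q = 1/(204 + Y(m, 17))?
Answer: 207025/51984 ≈ 3.9825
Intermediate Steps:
Y(H, G) = H + 2*G (Y(H, G) = (G + H) + G = H + 2*G)
Q = -455/228 (Q = -2 + 1/(204 + (-10 + 2*17)) = -2 + 1/(204 + (-10 + 34)) = -2 + 1/(204 + 24) = -2 + 1/228 = -455/228 ≈ -1.9956)
Q**2 = (-455/228)**2 = 207025/51984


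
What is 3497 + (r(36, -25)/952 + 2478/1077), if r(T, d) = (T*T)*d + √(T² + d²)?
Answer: 148039681/42721 + √1921/952 ≈ 3465.3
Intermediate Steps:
r(T, d) = √(T² + d²) + d*T² (r(T, d) = T²*d + √(T² + d²) = d*T² + √(T² + d²) = √(T² + d²) + d*T²)
3497 + (r(36, -25)/952 + 2478/1077) = 3497 + ((√(36² + (-25)²) - 25*36²)/952 + 2478/1077) = 3497 + ((√(1296 + 625) - 25*1296)*(1/952) + 2478*(1/1077)) = 3497 + ((√1921 - 32400)*(1/952) + 826/359) = 3497 + ((-32400 + √1921)*(1/952) + 826/359) = 3497 + ((-4050/119 + √1921/952) + 826/359) = 3497 + (-1355656/42721 + √1921/952) = 148039681/42721 + √1921/952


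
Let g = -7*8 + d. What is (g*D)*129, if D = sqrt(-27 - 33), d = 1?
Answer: -14190*I*sqrt(15) ≈ -54958.0*I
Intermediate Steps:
D = 2*I*sqrt(15) (D = sqrt(-60) = 2*I*sqrt(15) ≈ 7.746*I)
g = -55 (g = -7*8 + 1 = -56 + 1 = -55)
(g*D)*129 = -110*I*sqrt(15)*129 = -14190*I*sqrt(15)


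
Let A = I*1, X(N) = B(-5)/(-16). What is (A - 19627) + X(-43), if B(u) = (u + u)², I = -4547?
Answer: -96721/4 ≈ -24180.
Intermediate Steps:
B(u) = 4*u² (B(u) = (2*u)² = 4*u²)
X(N) = -25/4 (X(N) = (4*(-5)²)/(-16) = (4*25)*(-1/16) = 100*(-1/16) = -25/4)
A = -4547 (A = -4547*1 = -4547)
(A - 19627) + X(-43) = (-4547 - 19627) - 25/4 = -24174 - 25/4 = -96721/4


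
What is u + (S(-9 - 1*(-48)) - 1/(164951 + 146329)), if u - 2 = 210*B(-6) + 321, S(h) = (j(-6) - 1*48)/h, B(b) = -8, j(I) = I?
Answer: -5496893533/4046640 ≈ -1358.4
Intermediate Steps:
S(h) = -54/h (S(h) = (-6 - 1*48)/h = (-6 - 48)/h = -54/h)
u = -1357 (u = 2 + (210*(-8) + 321) = 2 + (-1680 + 321) = 2 - 1359 = -1357)
u + (S(-9 - 1*(-48)) - 1/(164951 + 146329)) = -1357 + (-54/(-9 - 1*(-48)) - 1/(164951 + 146329)) = -1357 + (-54/(-9 + 48) - 1/311280) = -1357 + (-54/39 - 1*1/311280) = -1357 + (-54*1/39 - 1/311280) = -1357 + (-18/13 - 1/311280) = -1357 - 5603053/4046640 = -5496893533/4046640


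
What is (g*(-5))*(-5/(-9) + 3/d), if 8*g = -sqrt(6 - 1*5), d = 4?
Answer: 235/288 ≈ 0.81597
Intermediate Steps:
g = -1/8 (g = (-sqrt(6 - 1*5))/8 = (-sqrt(6 - 5))/8 = (-sqrt(1))/8 = (-1*1)/8 = (1/8)*(-1) = -1/8 ≈ -0.12500)
(g*(-5))*(-5/(-9) + 3/d) = (-1/8*(-5))*(-5/(-9) + 3/4) = 5*(-5*(-1/9) + 3*(1/4))/8 = 5*(5/9 + 3/4)/8 = (5/8)*(47/36) = 235/288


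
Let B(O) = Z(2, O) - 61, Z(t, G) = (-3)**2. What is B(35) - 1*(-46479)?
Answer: 46427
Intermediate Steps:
Z(t, G) = 9
B(O) = -52 (B(O) = 9 - 61 = -52)
B(35) - 1*(-46479) = -52 - 1*(-46479) = -52 + 46479 = 46427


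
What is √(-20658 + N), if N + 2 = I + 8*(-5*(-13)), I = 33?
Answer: I*√20107 ≈ 141.8*I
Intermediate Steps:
N = 551 (N = -2 + (33 + 8*(-5*(-13))) = -2 + (33 + 8*65) = -2 + (33 + 520) = -2 + 553 = 551)
√(-20658 + N) = √(-20658 + 551) = √(-20107) = I*√20107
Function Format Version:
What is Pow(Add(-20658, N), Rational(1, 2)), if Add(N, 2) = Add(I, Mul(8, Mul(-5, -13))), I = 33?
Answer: Mul(I, Pow(20107, Rational(1, 2))) ≈ Mul(141.80, I)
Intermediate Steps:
N = 551 (N = Add(-2, Add(33, Mul(8, Mul(-5, -13)))) = Add(-2, Add(33, Mul(8, 65))) = Add(-2, Add(33, 520)) = Add(-2, 553) = 551)
Pow(Add(-20658, N), Rational(1, 2)) = Pow(Add(-20658, 551), Rational(1, 2)) = Pow(-20107, Rational(1, 2)) = Mul(I, Pow(20107, Rational(1, 2)))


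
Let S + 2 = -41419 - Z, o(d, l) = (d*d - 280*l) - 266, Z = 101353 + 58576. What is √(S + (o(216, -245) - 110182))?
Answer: 3*I*√21838 ≈ 443.33*I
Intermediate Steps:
Z = 159929
o(d, l) = -266 + d² - 280*l (o(d, l) = (d² - 280*l) - 266 = -266 + d² - 280*l)
S = -201350 (S = -2 + (-41419 - 1*159929) = -2 + (-41419 - 159929) = -2 - 201348 = -201350)
√(S + (o(216, -245) - 110182)) = √(-201350 + ((-266 + 216² - 280*(-245)) - 110182)) = √(-201350 + ((-266 + 46656 + 68600) - 110182)) = √(-201350 + (114990 - 110182)) = √(-201350 + 4808) = √(-196542) = 3*I*√21838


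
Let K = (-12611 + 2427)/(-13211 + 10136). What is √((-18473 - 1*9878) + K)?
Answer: I*√10721804343/615 ≈ 168.37*I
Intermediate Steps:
K = 10184/3075 (K = -10184/(-3075) = -10184*(-1/3075) = 10184/3075 ≈ 3.3119)
√((-18473 - 1*9878) + K) = √((-18473 - 1*9878) + 10184/3075) = √((-18473 - 9878) + 10184/3075) = √(-28351 + 10184/3075) = √(-87169141/3075) = I*√10721804343/615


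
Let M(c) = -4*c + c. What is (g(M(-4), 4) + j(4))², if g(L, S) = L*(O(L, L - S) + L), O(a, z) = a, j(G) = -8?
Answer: 78400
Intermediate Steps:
M(c) = -3*c
g(L, S) = 2*L² (g(L, S) = L*(L + L) = L*(2*L) = 2*L²)
(g(M(-4), 4) + j(4))² = (2*(-3*(-4))² - 8)² = (2*12² - 8)² = (2*144 - 8)² = (288 - 8)² = 280² = 78400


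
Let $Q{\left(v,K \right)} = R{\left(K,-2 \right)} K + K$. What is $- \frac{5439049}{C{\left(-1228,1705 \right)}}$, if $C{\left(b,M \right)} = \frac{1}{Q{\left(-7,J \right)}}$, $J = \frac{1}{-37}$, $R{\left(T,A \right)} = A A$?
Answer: $\frac{27195245}{37} \approx 7.3501 \cdot 10^{5}$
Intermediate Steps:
$R{\left(T,A \right)} = A^{2}$
$J = - \frac{1}{37} \approx -0.027027$
$Q{\left(v,K \right)} = 5 K$ ($Q{\left(v,K \right)} = \left(-2\right)^{2} K + K = 4 K + K = 5 K$)
$C{\left(b,M \right)} = - \frac{37}{5}$ ($C{\left(b,M \right)} = \frac{1}{5 \left(- \frac{1}{37}\right)} = \frac{1}{- \frac{5}{37}} = - \frac{37}{5}$)
$- \frac{5439049}{C{\left(-1228,1705 \right)}} = - \frac{5439049}{- \frac{37}{5}} = \left(-5439049\right) \left(- \frac{5}{37}\right) = \frac{27195245}{37}$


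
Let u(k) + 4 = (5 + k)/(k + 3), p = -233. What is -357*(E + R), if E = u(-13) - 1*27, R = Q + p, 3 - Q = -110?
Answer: 268107/5 ≈ 53621.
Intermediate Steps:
Q = 113 (Q = 3 - 1*(-110) = 3 + 110 = 113)
u(k) = -4 + (5 + k)/(3 + k) (u(k) = -4 + (5 + k)/(k + 3) = -4 + (5 + k)/(3 + k))
R = -120 (R = 113 - 233 = -120)
E = -151/5 (E = (-7 - 3*(-13))/(3 - 13) - 1*27 = (-7 + 39)/(-10) - 27 = -1/10*32 - 27 = -16/5 - 27 = -151/5 ≈ -30.200)
-357*(E + R) = -357*(-151/5 - 120) = -357*(-751/5) = 268107/5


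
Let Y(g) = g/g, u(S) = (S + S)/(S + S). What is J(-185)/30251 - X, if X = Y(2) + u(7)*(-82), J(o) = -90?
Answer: 2450241/30251 ≈ 80.997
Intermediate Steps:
u(S) = 1 (u(S) = (2*S)/((2*S)) = (2*S)*(1/(2*S)) = 1)
Y(g) = 1
X = -81 (X = 1 + 1*(-82) = 1 - 82 = -81)
J(-185)/30251 - X = -90/30251 - 1*(-81) = -90*1/30251 + 81 = -90/30251 + 81 = 2450241/30251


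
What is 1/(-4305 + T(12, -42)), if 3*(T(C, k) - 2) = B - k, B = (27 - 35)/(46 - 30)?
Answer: -6/25735 ≈ -0.00023315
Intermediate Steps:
B = -½ (B = -8/16 = -8*1/16 = -½ ≈ -0.50000)
T(C, k) = 11/6 - k/3 (T(C, k) = 2 + (-½ - k)/3 = 2 + (-⅙ - k/3) = 11/6 - k/3)
1/(-4305 + T(12, -42)) = 1/(-4305 + (11/6 - ⅓*(-42))) = 1/(-4305 + (11/6 + 14)) = 1/(-4305 + 95/6) = 1/(-25735/6) = -6/25735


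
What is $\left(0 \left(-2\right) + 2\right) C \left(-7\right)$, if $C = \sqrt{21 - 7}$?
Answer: $- 14 \sqrt{14} \approx -52.383$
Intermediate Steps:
$C = \sqrt{14} \approx 3.7417$
$\left(0 \left(-2\right) + 2\right) C \left(-7\right) = \left(0 \left(-2\right) + 2\right) \sqrt{14} \left(-7\right) = \left(0 + 2\right) \sqrt{14} \left(-7\right) = 2 \sqrt{14} \left(-7\right) = - 14 \sqrt{14}$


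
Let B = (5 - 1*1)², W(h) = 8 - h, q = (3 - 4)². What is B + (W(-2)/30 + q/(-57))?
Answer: 310/19 ≈ 16.316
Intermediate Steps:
q = 1 (q = (-1)² = 1)
B = 16 (B = (5 - 1)² = 4² = 16)
B + (W(-2)/30 + q/(-57)) = 16 + ((8 - 1*(-2))/30 + 1/(-57)) = 16 + ((8 + 2)*(1/30) + 1*(-1/57)) = 16 + (10*(1/30) - 1/57) = 16 + (⅓ - 1/57) = 16 + 6/19 = 310/19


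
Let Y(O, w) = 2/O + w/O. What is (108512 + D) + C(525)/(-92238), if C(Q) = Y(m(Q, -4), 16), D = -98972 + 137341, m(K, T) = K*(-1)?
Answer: 395150282276/2690275 ≈ 1.4688e+5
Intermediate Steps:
m(K, T) = -K
D = 38369
C(Q) = -18/Q (C(Q) = (2 + 16)/((-Q)) = -1/Q*18 = -18/Q)
(108512 + D) + C(525)/(-92238) = (108512 + 38369) - 18/525/(-92238) = 146881 - 18*1/525*(-1/92238) = 146881 - 6/175*(-1/92238) = 146881 + 1/2690275 = 395150282276/2690275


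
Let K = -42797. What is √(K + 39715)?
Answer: I*√3082 ≈ 55.516*I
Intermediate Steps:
√(K + 39715) = √(-42797 + 39715) = √(-3082) = I*√3082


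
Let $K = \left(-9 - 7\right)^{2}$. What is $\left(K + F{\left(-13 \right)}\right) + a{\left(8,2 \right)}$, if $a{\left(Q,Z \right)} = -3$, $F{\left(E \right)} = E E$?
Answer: $422$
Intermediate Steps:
$F{\left(E \right)} = E^{2}$
$K = 256$ ($K = \left(-16\right)^{2} = 256$)
$\left(K + F{\left(-13 \right)}\right) + a{\left(8,2 \right)} = \left(256 + \left(-13\right)^{2}\right) - 3 = \left(256 + 169\right) - 3 = 425 - 3 = 422$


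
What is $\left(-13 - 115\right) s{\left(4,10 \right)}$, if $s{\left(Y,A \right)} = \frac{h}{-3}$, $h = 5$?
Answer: $\frac{640}{3} \approx 213.33$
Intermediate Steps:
$s{\left(Y,A \right)} = - \frac{5}{3}$ ($s{\left(Y,A \right)} = \frac{5}{-3} = 5 \left(- \frac{1}{3}\right) = - \frac{5}{3}$)
$\left(-13 - 115\right) s{\left(4,10 \right)} = \left(-13 - 115\right) \left(- \frac{5}{3}\right) = \left(-128\right) \left(- \frac{5}{3}\right) = \frac{640}{3}$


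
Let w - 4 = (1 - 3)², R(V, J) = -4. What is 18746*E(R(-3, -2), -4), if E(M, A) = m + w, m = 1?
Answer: 168714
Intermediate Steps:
w = 8 (w = 4 + (1 - 3)² = 4 + (-2)² = 4 + 4 = 8)
E(M, A) = 9 (E(M, A) = 1 + 8 = 9)
18746*E(R(-3, -2), -4) = 18746*9 = 168714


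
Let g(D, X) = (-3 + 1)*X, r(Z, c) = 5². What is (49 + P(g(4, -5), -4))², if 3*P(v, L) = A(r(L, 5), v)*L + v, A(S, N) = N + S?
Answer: 289/9 ≈ 32.111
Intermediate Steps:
r(Z, c) = 25
g(D, X) = -2*X
P(v, L) = v/3 + L*(25 + v)/3 (P(v, L) = ((v + 25)*L + v)/3 = ((25 + v)*L + v)/3 = (L*(25 + v) + v)/3 = (v + L*(25 + v))/3 = v/3 + L*(25 + v)/3)
(49 + P(g(4, -5), -4))² = (49 + ((-2*(-5))/3 + (⅓)*(-4)*(25 - 2*(-5))))² = (49 + ((⅓)*10 + (⅓)*(-4)*(25 + 10)))² = (49 + (10/3 + (⅓)*(-4)*35))² = (49 + (10/3 - 140/3))² = (49 - 130/3)² = (17/3)² = 289/9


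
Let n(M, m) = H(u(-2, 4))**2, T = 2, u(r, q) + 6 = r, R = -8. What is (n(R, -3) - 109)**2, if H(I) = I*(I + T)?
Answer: 4818025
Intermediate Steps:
u(r, q) = -6 + r
H(I) = I*(2 + I) (H(I) = I*(I + 2) = I*(2 + I))
n(M, m) = 2304 (n(M, m) = ((-6 - 2)*(2 + (-6 - 2)))**2 = (-8*(2 - 8))**2 = (-8*(-6))**2 = 48**2 = 2304)
(n(R, -3) - 109)**2 = (2304 - 109)**2 = 2195**2 = 4818025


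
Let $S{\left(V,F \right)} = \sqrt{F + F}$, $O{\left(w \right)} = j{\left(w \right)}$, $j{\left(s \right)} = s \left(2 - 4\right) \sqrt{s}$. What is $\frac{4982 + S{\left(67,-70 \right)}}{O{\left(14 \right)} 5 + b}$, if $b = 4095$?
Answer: $\frac{582894}{471275} + \frac{19928 \sqrt{14}}{471275} + \frac{8 i \sqrt{10}}{67325} + \frac{234 i \sqrt{35}}{471275} \approx 1.3951 + 0.0033132 i$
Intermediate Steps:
$j{\left(s \right)} = - 2 s^{\frac{3}{2}}$ ($j{\left(s \right)} = s \left(-2\right) \sqrt{s} = - 2 s \sqrt{s} = - 2 s^{\frac{3}{2}}$)
$O{\left(w \right)} = - 2 w^{\frac{3}{2}}$
$S{\left(V,F \right)} = \sqrt{2} \sqrt{F}$ ($S{\left(V,F \right)} = \sqrt{2 F} = \sqrt{2} \sqrt{F}$)
$\frac{4982 + S{\left(67,-70 \right)}}{O{\left(14 \right)} 5 + b} = \frac{4982 + \sqrt{2} \sqrt{-70}}{- 2 \cdot 14^{\frac{3}{2}} \cdot 5 + 4095} = \frac{4982 + \sqrt{2} i \sqrt{70}}{- 2 \cdot 14 \sqrt{14} \cdot 5 + 4095} = \frac{4982 + 2 i \sqrt{35}}{- 28 \sqrt{14} \cdot 5 + 4095} = \frac{4982 + 2 i \sqrt{35}}{- 140 \sqrt{14} + 4095} = \frac{4982 + 2 i \sqrt{35}}{4095 - 140 \sqrt{14}}$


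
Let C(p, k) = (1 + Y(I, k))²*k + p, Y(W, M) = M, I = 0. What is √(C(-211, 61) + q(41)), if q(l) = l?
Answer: √234314 ≈ 484.06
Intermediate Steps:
C(p, k) = p + k*(1 + k)² (C(p, k) = (1 + k)²*k + p = k*(1 + k)² + p = p + k*(1 + k)²)
√(C(-211, 61) + q(41)) = √((-211 + 61*(1 + 61)²) + 41) = √((-211 + 61*62²) + 41) = √((-211 + 61*3844) + 41) = √((-211 + 234484) + 41) = √(234273 + 41) = √234314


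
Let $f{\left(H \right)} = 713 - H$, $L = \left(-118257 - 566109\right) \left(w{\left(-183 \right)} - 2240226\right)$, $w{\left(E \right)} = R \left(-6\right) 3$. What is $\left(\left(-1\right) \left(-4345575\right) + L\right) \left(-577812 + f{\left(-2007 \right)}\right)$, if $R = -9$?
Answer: $-881632129949044908$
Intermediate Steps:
$w{\left(E \right)} = 162$ ($w{\left(E \right)} = \left(-9\right) \left(-6\right) 3 = 54 \cdot 3 = 162$)
$L = 1533023639424$ ($L = \left(-118257 - 566109\right) \left(162 - 2240226\right) = \left(-684366\right) \left(-2240064\right) = 1533023639424$)
$\left(\left(-1\right) \left(-4345575\right) + L\right) \left(-577812 + f{\left(-2007 \right)}\right) = \left(\left(-1\right) \left(-4345575\right) + 1533023639424\right) \left(-577812 + \left(713 - -2007\right)\right) = \left(4345575 + 1533023639424\right) \left(-577812 + \left(713 + 2007\right)\right) = 1533027984999 \left(-577812 + 2720\right) = 1533027984999 \left(-575092\right) = -881632129949044908$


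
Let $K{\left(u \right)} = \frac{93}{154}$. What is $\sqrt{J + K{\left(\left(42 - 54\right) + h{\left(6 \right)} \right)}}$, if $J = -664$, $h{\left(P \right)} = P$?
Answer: $\frac{19 i \sqrt{43582}}{154} \approx 25.756 i$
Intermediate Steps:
$K{\left(u \right)} = \frac{93}{154}$ ($K{\left(u \right)} = 93 \cdot \frac{1}{154} = \frac{93}{154}$)
$\sqrt{J + K{\left(\left(42 - 54\right) + h{\left(6 \right)} \right)}} = \sqrt{-664 + \frac{93}{154}} = \sqrt{- \frac{102163}{154}} = \frac{19 i \sqrt{43582}}{154}$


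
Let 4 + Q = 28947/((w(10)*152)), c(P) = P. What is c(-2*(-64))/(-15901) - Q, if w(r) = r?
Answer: -363802727/24169520 ≈ -15.052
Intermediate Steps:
Q = 22867/1520 (Q = -4 + 28947/((10*152)) = -4 + 28947/1520 = 22867/1520 ≈ 15.044)
c(-2*(-64))/(-15901) - Q = -2*(-64)/(-15901) - 1*22867/1520 = 128*(-1/15901) - 22867/1520 = -128/15901 - 22867/1520 = -363802727/24169520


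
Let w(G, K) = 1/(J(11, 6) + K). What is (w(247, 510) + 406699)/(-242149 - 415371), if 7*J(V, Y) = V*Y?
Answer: -1478757571/2390742720 ≈ -0.61854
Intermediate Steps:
J(V, Y) = V*Y/7 (J(V, Y) = (V*Y)/7 = V*Y/7)
w(G, K) = 1/(66/7 + K) (w(G, K) = 1/((⅐)*11*6 + K) = 1/(66/7 + K))
(w(247, 510) + 406699)/(-242149 - 415371) = (7/(66 + 7*510) + 406699)/(-242149 - 415371) = (7/(66 + 3570) + 406699)/(-657520) = (7/3636 + 406699)*(-1/657520) = (1478757571/3636)*(-1/657520) = -1478757571/2390742720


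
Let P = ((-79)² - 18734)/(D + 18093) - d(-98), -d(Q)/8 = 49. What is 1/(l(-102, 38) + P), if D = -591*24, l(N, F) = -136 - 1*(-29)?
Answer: 3909/1101572 ≈ 0.0035486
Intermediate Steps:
d(Q) = -392 (d(Q) = -8*49 = -392)
l(N, F) = -107 (l(N, F) = -136 + 29 = -107)
D = -14184
P = 1519835/3909 (P = ((-79)² - 18734)/(-14184 + 18093) - 1*(-392) = (6241 - 18734)/3909 + 392 = -12493*1/3909 + 392 = -12493/3909 + 392 = 1519835/3909 ≈ 388.80)
1/(l(-102, 38) + P) = 1/(-107 + 1519835/3909) = 1/(1101572/3909) = 3909/1101572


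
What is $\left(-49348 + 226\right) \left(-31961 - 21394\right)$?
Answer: $2620904310$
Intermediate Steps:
$\left(-49348 + 226\right) \left(-31961 - 21394\right) = \left(-49122\right) \left(-53355\right) = 2620904310$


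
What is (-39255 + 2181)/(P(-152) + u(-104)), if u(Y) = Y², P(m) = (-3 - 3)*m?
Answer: -18537/5864 ≈ -3.1612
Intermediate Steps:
P(m) = -6*m
(-39255 + 2181)/(P(-152) + u(-104)) = (-39255 + 2181)/(-6*(-152) + (-104)²) = -37074/(912 + 10816) = -37074/11728 = -37074*1/11728 = -18537/5864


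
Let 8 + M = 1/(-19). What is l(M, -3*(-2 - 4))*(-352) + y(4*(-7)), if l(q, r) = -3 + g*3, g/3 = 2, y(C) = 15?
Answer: -5265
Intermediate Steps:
g = 6 (g = 3*2 = 6)
M = -153/19 (M = -8 + 1/(-19) = -8 - 1/19 = -153/19 ≈ -8.0526)
l(q, r) = 15 (l(q, r) = -3 + 6*3 = -3 + 18 = 15)
l(M, -3*(-2 - 4))*(-352) + y(4*(-7)) = 15*(-352) + 15 = -5280 + 15 = -5265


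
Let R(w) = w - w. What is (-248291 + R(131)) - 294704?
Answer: -542995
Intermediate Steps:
R(w) = 0
(-248291 + R(131)) - 294704 = (-248291 + 0) - 294704 = -248291 - 294704 = -542995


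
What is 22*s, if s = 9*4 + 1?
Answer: 814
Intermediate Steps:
s = 37 (s = 36 + 1 = 37)
22*s = 22*37 = 814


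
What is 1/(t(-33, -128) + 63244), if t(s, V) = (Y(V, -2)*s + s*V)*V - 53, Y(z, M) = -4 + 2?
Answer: -1/485929 ≈ -2.0579e-6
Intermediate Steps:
Y(z, M) = -2
t(s, V) = -53 + V*(-2*s + V*s) (t(s, V) = (-2*s + s*V)*V - 53 = (-2*s + V*s)*V - 53 = V*(-2*s + V*s) - 53 = -53 + V*(-2*s + V*s))
1/(t(-33, -128) + 63244) = 1/((-53 - 33*(-128)**2 - 2*(-128)*(-33)) + 63244) = 1/((-53 - 33*16384 - 8448) + 63244) = 1/((-53 - 540672 - 8448) + 63244) = 1/(-549173 + 63244) = 1/(-485929) = -1/485929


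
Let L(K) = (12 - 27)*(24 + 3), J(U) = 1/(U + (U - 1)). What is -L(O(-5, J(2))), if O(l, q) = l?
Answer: 405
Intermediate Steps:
J(U) = 1/(-1 + 2*U) (J(U) = 1/(U + (-1 + U)) = 1/(-1 + 2*U))
L(K) = -405 (L(K) = -15*27 = -405)
-L(O(-5, J(2))) = -1*(-405) = 405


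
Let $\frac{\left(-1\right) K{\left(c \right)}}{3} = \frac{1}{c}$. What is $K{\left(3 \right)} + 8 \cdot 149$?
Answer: $1191$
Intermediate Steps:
$K{\left(c \right)} = - \frac{3}{c}$
$K{\left(3 \right)} + 8 \cdot 149 = - \frac{3}{3} + 8 \cdot 149 = \left(-3\right) \frac{1}{3} + 1192 = -1 + 1192 = 1191$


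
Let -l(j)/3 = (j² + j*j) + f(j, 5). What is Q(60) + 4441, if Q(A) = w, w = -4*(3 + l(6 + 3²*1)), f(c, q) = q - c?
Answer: 9709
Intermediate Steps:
l(j) = -15 - 6*j² + 3*j (l(j) = -3*((j² + j*j) + (5 - j)) = -3*((j² + j²) + (5 - j)) = -3*(2*j² + (5 - j)) = -3*(5 - j + 2*j²) = -15 - 6*j² + 3*j)
w = 5268 (w = -4*(3 + (-15 - 6*(6 + 3²*1)² + 3*(6 + 3²*1))) = -4*(3 + (-15 - 6*(6 + 9*1)² + 3*(6 + 9*1))) = -4*(3 + (-15 - 6*(6 + 9)² + 3*(6 + 9))) = -4*(3 + (-15 - 6*15² + 3*15)) = -4*(3 + (-15 - 6*225 + 45)) = -4*(3 + (-15 - 1350 + 45)) = -4*(3 - 1320) = -4*(-1317) = 5268)
Q(A) = 5268
Q(60) + 4441 = 5268 + 4441 = 9709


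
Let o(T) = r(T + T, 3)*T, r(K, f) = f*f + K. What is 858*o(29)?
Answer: 1667094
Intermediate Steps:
r(K, f) = K + f² (r(K, f) = f² + K = K + f²)
o(T) = T*(9 + 2*T) (o(T) = ((T + T) + 3²)*T = (2*T + 9)*T = (9 + 2*T)*T = T*(9 + 2*T))
858*o(29) = 858*(29*(9 + 2*29)) = 858*(29*(9 + 58)) = 858*(29*67) = 858*1943 = 1667094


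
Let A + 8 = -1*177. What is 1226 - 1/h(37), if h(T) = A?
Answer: 226811/185 ≈ 1226.0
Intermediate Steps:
A = -185 (A = -8 - 1*177 = -8 - 177 = -185)
h(T) = -185
1226 - 1/h(37) = 1226 - 1/(-185) = 1226 - 1*(-1/185) = 1226 + 1/185 = 226811/185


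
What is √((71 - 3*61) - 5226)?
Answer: I*√5338 ≈ 73.062*I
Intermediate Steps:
√((71 - 3*61) - 5226) = √((71 - 183) - 5226) = √(-112 - 5226) = √(-5338) = I*√5338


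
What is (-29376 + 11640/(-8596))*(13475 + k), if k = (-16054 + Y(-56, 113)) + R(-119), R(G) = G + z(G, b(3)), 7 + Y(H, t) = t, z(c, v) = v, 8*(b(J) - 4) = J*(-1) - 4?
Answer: 653762742537/8596 ≈ 7.6054e+7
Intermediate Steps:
b(J) = 7/2 - J/8 (b(J) = 4 + (J*(-1) - 4)/8 = 4 + (-J - 4)/8 = 4 + (-4 - J)/8 = 4 + (-½ - J/8) = 7/2 - J/8)
Y(H, t) = -7 + t
R(G) = 25/8 + G (R(G) = G + (7/2 - ⅛*3) = G + (7/2 - 3/8) = G + 25/8 = 25/8 + G)
k = -128511/8 (k = (-16054 + (-7 + 113)) + (25/8 - 119) = (-16054 + 106) - 927/8 = -15948 - 927/8 = -128511/8 ≈ -16064.)
(-29376 + 11640/(-8596))*(13475 + k) = (-29376 + 11640/(-8596))*(13475 - 128511/8) = (-29376 + 11640*(-1/8596))*(-20711/8) = (-29376 - 2910/2149)*(-20711/8) = -63131934/2149*(-20711/8) = 653762742537/8596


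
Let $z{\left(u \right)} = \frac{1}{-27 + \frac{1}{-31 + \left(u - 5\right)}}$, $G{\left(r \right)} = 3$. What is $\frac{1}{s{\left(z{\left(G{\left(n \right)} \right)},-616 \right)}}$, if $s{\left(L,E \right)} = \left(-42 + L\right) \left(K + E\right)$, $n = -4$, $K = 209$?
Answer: $\frac{892}{15261279} \approx 5.8449 \cdot 10^{-5}$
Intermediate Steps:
$z{\left(u \right)} = \frac{1}{-27 + \frac{1}{-36 + u}}$ ($z{\left(u \right)} = \frac{1}{-27 + \frac{1}{-31 + \left(-5 + u\right)}} = \frac{1}{-27 + \frac{1}{-36 + u}}$)
$s{\left(L,E \right)} = \left(-42 + L\right) \left(209 + E\right)$
$\frac{1}{s{\left(z{\left(G{\left(n \right)} \right)},-616 \right)}} = \frac{1}{-8778 - -25872 + 209 \frac{36 - 3}{-973 + 27 \cdot 3} - 616 \frac{36 - 3}{-973 + 27 \cdot 3}} = \frac{1}{-8778 + 25872 + 209 \frac{36 - 3}{-973 + 81} - 616 \frac{36 - 3}{-973 + 81}} = \frac{1}{-8778 + 25872 + 209 \frac{1}{-892} \cdot 33 - 616 \frac{1}{-892} \cdot 33} = \frac{1}{-8778 + 25872 + 209 \left(\left(- \frac{1}{892}\right) 33\right) - 616 \left(\left(- \frac{1}{892}\right) 33\right)} = \frac{1}{-8778 + 25872 + 209 \left(- \frac{33}{892}\right) - - \frac{5082}{223}} = \frac{1}{-8778 + 25872 - \frac{6897}{892} + \frac{5082}{223}} = \frac{1}{\frac{15261279}{892}} = \frac{892}{15261279}$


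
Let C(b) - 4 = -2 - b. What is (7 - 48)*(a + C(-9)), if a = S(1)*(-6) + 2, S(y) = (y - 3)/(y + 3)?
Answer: -656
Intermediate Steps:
S(y) = (-3 + y)/(3 + y)
C(b) = 2 - b (C(b) = 4 + (-2 - b) = 2 - b)
a = 5 (a = ((-3 + 1)/(3 + 1))*(-6) + 2 = (-2/4)*(-6) + 2 = ((¼)*(-2))*(-6) + 2 = -½*(-6) + 2 = 3 + 2 = 5)
(7 - 48)*(a + C(-9)) = (7 - 48)*(5 + (2 - 1*(-9))) = -41*(5 + (2 + 9)) = -41*(5 + 11) = -41*16 = -656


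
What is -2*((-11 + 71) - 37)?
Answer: -46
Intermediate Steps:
-2*((-11 + 71) - 37) = -2*(60 - 37) = -2*23 = -46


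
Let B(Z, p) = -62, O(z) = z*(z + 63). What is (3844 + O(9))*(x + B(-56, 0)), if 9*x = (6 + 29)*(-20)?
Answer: -5650936/9 ≈ -6.2788e+5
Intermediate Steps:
O(z) = z*(63 + z)
x = -700/9 (x = ((6 + 29)*(-20))/9 = (35*(-20))/9 = (⅑)*(-700) = -700/9 ≈ -77.778)
(3844 + O(9))*(x + B(-56, 0)) = (3844 + 9*(63 + 9))*(-700/9 - 62) = (3844 + 9*72)*(-1258/9) = (3844 + 648)*(-1258/9) = 4492*(-1258/9) = -5650936/9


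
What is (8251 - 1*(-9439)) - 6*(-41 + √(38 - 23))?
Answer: 17936 - 6*√15 ≈ 17913.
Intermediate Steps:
(8251 - 1*(-9439)) - 6*(-41 + √(38 - 23)) = (8251 + 9439) - 6*(-41 + √15) = 17690 - (-246 + 6*√15) = 17690 + (246 - 6*√15) = 17936 - 6*√15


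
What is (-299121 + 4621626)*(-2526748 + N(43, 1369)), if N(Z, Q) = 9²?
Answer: -10921530740835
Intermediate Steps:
N(Z, Q) = 81
(-299121 + 4621626)*(-2526748 + N(43, 1369)) = (-299121 + 4621626)*(-2526748 + 81) = 4322505*(-2526667) = -10921530740835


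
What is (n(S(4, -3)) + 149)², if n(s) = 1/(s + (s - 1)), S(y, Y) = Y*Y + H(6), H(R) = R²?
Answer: 175880644/7921 ≈ 22204.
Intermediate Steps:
S(y, Y) = 36 + Y² (S(y, Y) = Y*Y + 6² = Y² + 36 = 36 + Y²)
n(s) = 1/(-1 + 2*s) (n(s) = 1/(s + (-1 + s)) = 1/(-1 + 2*s))
(n(S(4, -3)) + 149)² = (1/(-1 + 2*(36 + (-3)²)) + 149)² = (1/(-1 + 2*(36 + 9)) + 149)² = (1/(-1 + 2*45) + 149)² = (1/(-1 + 90) + 149)² = (1/89 + 149)² = (13262/89)² = 175880644/7921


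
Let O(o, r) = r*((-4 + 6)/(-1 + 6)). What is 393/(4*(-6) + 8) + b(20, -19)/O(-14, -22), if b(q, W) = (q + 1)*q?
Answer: -12723/176 ≈ -72.290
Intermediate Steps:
b(q, W) = q*(1 + q) (b(q, W) = (1 + q)*q = q*(1 + q))
O(o, r) = 2*r/5 (O(o, r) = r*(2/5) = r*(2*(⅕)) = r*(⅖) = 2*r/5)
393/(4*(-6) + 8) + b(20, -19)/O(-14, -22) = 393/(4*(-6) + 8) + (20*(1 + 20))/(((⅖)*(-22))) = 393/(-24 + 8) + (20*21)/(-44/5) = 393/(-16) + 420*(-5/44) = 393*(-1/16) - 525/11 = -393/16 - 525/11 = -12723/176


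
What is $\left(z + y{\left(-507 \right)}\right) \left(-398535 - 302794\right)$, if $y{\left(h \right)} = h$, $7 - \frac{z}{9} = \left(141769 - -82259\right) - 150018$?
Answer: $467459623686$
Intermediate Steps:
$z = -666027$ ($z = 63 - 9 \left(\left(141769 - -82259\right) - 150018\right) = 63 - 9 \left(\left(141769 + 82259\right) - 150018\right) = 63 - 9 \left(224028 - 150018\right) = 63 - 666090 = -666027$)
$\left(z + y{\left(-507 \right)}\right) \left(-398535 - 302794\right) = \left(-666027 - 507\right) \left(-398535 - 302794\right) = \left(-666534\right) \left(-701329\right) = 467459623686$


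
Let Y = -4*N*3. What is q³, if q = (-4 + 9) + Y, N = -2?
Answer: 24389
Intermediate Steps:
Y = 24 (Y = -(-8)*3 = -4*(-6) = 24)
q = 29 (q = (-4 + 9) + 24 = 5 + 24 = 29)
q³ = 29³ = 24389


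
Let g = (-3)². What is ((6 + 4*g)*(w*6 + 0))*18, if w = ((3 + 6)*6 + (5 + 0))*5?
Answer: 1338120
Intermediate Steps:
w = 295 (w = (9*6 + 5)*5 = (54 + 5)*5 = 59*5 = 295)
g = 9
((6 + 4*g)*(w*6 + 0))*18 = ((6 + 4*9)*(295*6 + 0))*18 = ((6 + 36)*(1770 + 0))*18 = (42*1770)*18 = 74340*18 = 1338120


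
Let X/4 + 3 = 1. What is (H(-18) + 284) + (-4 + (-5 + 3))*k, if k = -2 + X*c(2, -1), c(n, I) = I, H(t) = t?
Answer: 230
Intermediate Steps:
X = -8 (X = -12 + 4*1 = -12 + 4 = -8)
k = 6 (k = -2 - 8*(-1) = -2 + 8 = 6)
(H(-18) + 284) + (-4 + (-5 + 3))*k = (-18 + 284) + (-4 + (-5 + 3))*6 = 266 + (-4 - 2)*6 = 266 - 6*6 = 266 - 36 = 230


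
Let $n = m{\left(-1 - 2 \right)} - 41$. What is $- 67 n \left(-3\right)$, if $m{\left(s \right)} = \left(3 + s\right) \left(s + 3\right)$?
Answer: $-8241$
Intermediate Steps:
$m{\left(s \right)} = \left(3 + s\right)^{2}$ ($m{\left(s \right)} = \left(3 + s\right) \left(3 + s\right) = \left(3 + s\right)^{2}$)
$n = -41$ ($n = \left(3 - 3\right)^{2} - 41 = 0^{2} - 41 = 0 - 41 = -41$)
$- 67 n \left(-3\right) = - 67 \left(-41\right) \left(-3\right) = - \left(-2747\right) \left(-3\right) = \left(-1\right) 8241 = -8241$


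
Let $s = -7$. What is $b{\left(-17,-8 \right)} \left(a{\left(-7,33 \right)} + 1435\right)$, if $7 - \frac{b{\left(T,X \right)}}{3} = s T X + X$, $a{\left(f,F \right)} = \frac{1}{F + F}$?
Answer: $\frac{91585537}{22} \approx 4.163 \cdot 10^{6}$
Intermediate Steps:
$a{\left(f,F \right)} = \frac{1}{2 F}$
$b{\left(T,X \right)} = 21 - 3 X + 21 T X$ ($b{\left(T,X \right)} = 21 - 3 \left(- 7 T X + X\right) = 21 - 3 \left(X - 7 T X\right) = 21 + \left(- 3 X + 21 T X\right) = 21 - 3 X + 21 T X$)
$b{\left(-17,-8 \right)} \left(a{\left(-7,33 \right)} + 1435\right) = \left(21 - -24 + 21 \left(-17\right) \left(-8\right)\right) \left(\frac{1}{2 \cdot 33} + 1435\right) = \left(21 + 24 + 2856\right) \left(\frac{1}{2} \cdot \frac{1}{33} + 1435\right) = 2901 \left(\frac{1}{66} + 1435\right) = 2901 \cdot \frac{94711}{66} = \frac{91585537}{22}$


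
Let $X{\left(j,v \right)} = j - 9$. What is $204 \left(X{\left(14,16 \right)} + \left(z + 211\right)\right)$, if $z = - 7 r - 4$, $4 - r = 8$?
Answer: $48960$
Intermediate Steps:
$r = -4$ ($r = 4 - 8 = -4$)
$z = 24$ ($z = \left(-7\right) \left(-4\right) - 4 = 28 - 4 = 24$)
$X{\left(j,v \right)} = -9 + j$
$204 \left(X{\left(14,16 \right)} + \left(z + 211\right)\right) = 204 \left(\left(-9 + 14\right) + \left(24 + 211\right)\right) = 204 \left(5 + 235\right) = 204 \cdot 240 = 48960$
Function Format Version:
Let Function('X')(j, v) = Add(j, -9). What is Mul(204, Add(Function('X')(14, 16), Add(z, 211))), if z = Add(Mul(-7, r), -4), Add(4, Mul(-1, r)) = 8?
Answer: 48960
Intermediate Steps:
r = -4 (r = Add(4, Mul(-1, 8)) = Add(4, -8) = -4)
z = 24 (z = Add(Mul(-7, -4), -4) = Add(28, -4) = 24)
Function('X')(j, v) = Add(-9, j)
Mul(204, Add(Function('X')(14, 16), Add(z, 211))) = Mul(204, Add(Add(-9, 14), Add(24, 211))) = Mul(204, Add(5, 235)) = Mul(204, 240) = 48960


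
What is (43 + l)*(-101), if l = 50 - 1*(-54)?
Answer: -14847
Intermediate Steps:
l = 104 (l = 50 + 54 = 104)
(43 + l)*(-101) = (43 + 104)*(-101) = 147*(-101) = -14847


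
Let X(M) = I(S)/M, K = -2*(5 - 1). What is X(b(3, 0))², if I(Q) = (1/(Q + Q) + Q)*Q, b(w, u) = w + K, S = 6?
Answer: 5329/100 ≈ 53.290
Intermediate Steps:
K = -8 (K = -2*4 = -8)
b(w, u) = -8 + w (b(w, u) = w - 8 = -8 + w)
I(Q) = Q*(Q + 1/(2*Q)) (I(Q) = (1/(2*Q) + Q)*Q = (Q + 1/(2*Q))*Q = Q*(Q + 1/(2*Q)))
X(M) = 73/(2*M) (X(M) = (½ + 6²)/M = (½ + 36)/M = 73/(2*M))
X(b(3, 0))² = (73/(2*(-8 + 3)))² = ((73/2)/(-5))² = ((73/2)*(-⅕))² = (-73/10)² = 5329/100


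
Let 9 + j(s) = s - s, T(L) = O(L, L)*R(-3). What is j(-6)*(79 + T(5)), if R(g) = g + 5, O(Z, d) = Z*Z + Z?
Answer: -1251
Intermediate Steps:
O(Z, d) = Z + Z² (O(Z, d) = Z² + Z = Z + Z²)
R(g) = 5 + g
T(L) = 2*L*(1 + L) (T(L) = (L*(1 + L))*(5 - 3) = (L*(1 + L))*2 = 2*L*(1 + L))
j(s) = -9 (j(s) = -9 + (s - s) = -9 + 0 = -9)
j(-6)*(79 + T(5)) = -9*(79 + 2*5*(1 + 5)) = -9*(79 + 2*5*6) = -9*(79 + 60) = -9*139 = -1251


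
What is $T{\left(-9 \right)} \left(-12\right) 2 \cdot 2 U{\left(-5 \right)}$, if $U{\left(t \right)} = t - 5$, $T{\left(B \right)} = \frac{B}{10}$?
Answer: $-432$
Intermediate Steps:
$T{\left(B \right)} = \frac{B}{10}$ ($T{\left(B \right)} = B \frac{1}{10} = \frac{B}{10}$)
$U{\left(t \right)} = -5 + t$
$T{\left(-9 \right)} \left(-12\right) 2 \cdot 2 U{\left(-5 \right)} = \frac{1}{10} \left(-9\right) \left(-12\right) 2 \cdot 2 \left(-5 - 5\right) = \left(- \frac{9}{10}\right) \left(-12\right) 4 \left(-10\right) = \frac{54}{5} \left(-40\right) = -432$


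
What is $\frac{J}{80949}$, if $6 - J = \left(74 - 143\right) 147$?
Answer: $\frac{3383}{26983} \approx 0.12538$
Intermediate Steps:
$J = 10149$ ($J = 6 - \left(74 - 143\right) 147 = 6 - \left(-69\right) 147 = 6 - -10143 = 6 + 10143 = 10149$)
$\frac{J}{80949} = \frac{10149}{80949} = 10149 \cdot \frac{1}{80949} = \frac{3383}{26983}$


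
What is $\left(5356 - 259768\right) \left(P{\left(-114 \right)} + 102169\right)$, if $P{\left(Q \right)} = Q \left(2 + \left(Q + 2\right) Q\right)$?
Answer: $344374881732$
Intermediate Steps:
$P{\left(Q \right)} = Q \left(2 + Q \left(2 + Q\right)\right)$ ($P{\left(Q \right)} = Q \left(2 + \left(2 + Q\right) Q\right) = Q \left(2 + Q \left(2 + Q\right)\right)$)
$\left(5356 - 259768\right) \left(P{\left(-114 \right)} + 102169\right) = \left(5356 - 259768\right) \left(- 114 \left(2 + \left(-114\right)^{2} + 2 \left(-114\right)\right) + 102169\right) = - 254412 \left(- 114 \left(2 + 12996 - 228\right) + 102169\right) = - 254412 \left(\left(-114\right) 12770 + 102169\right) = - 254412 \left(-1455780 + 102169\right) = \left(-254412\right) \left(-1353611\right) = 344374881732$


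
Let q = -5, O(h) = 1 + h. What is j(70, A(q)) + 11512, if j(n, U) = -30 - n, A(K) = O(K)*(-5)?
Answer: 11412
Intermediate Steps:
A(K) = -5 - 5*K (A(K) = (1 + K)*(-5) = -5 - 5*K)
j(70, A(q)) + 11512 = (-30 - 1*70) + 11512 = (-30 - 70) + 11512 = -100 + 11512 = 11412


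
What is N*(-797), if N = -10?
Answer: 7970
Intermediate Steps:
N*(-797) = -10*(-797) = 7970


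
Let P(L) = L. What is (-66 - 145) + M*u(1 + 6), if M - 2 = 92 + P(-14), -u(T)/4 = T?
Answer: -2451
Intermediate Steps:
u(T) = -4*T
M = 80 (M = 2 + (92 - 14) = 2 + 78 = 80)
(-66 - 145) + M*u(1 + 6) = (-66 - 145) + 80*(-4*(1 + 6)) = -211 + 80*(-4*7) = -211 + 80*(-28) = -211 - 2240 = -2451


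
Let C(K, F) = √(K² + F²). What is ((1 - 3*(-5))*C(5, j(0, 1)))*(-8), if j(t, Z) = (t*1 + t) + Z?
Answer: -128*√26 ≈ -652.67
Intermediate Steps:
j(t, Z) = Z + 2*t (j(t, Z) = (t + t) + Z = 2*t + Z = Z + 2*t)
C(K, F) = √(F² + K²)
((1 - 3*(-5))*C(5, j(0, 1)))*(-8) = ((1 - 3*(-5))*√((1 + 2*0)² + 5²))*(-8) = ((1 + 15)*√((1 + 0)² + 25))*(-8) = (16*√(1² + 25))*(-8) = (16*√(1 + 25))*(-8) = (16*√26)*(-8) = -128*√26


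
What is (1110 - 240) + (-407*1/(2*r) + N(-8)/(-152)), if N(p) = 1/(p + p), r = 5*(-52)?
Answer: 137653393/158080 ≈ 870.78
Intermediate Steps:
r = -260
N(p) = 1/(2*p)
(1110 - 240) + (-407*1/(2*r) + N(-8)/(-152)) = (1110 - 240) + (-407/(2*(-260)) + ((1/2)/(-8))/(-152)) = 870 + (-407/(-520) + ((1/2)*(-1/8))*(-1/152)) = 870 + (-407*(-1/520) - 1/16*(-1/152)) = 870 + (407/520 + 1/2432) = 870 + 123793/158080 = 137653393/158080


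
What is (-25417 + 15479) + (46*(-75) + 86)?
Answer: -13302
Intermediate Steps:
(-25417 + 15479) + (46*(-75) + 86) = -9938 + (-3450 + 86) = -9938 - 3364 = -13302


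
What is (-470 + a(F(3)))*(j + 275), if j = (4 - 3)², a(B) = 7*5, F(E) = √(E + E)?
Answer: -120060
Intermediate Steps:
F(E) = √2*√E (F(E) = √(2*E) = √2*√E)
a(B) = 35
j = 1 (j = 1² = 1)
(-470 + a(F(3)))*(j + 275) = (-470 + 35)*(1 + 275) = -435*276 = -120060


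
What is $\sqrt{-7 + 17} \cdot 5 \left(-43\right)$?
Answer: $- 215 \sqrt{10} \approx -679.89$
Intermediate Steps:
$\sqrt{-7 + 17} \cdot 5 \left(-43\right) = \sqrt{10} \cdot 5 \left(-43\right) = 5 \sqrt{10} \left(-43\right) = - 215 \sqrt{10}$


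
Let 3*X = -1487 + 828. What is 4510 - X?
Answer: 14189/3 ≈ 4729.7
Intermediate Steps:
X = -659/3 (X = (-1487 + 828)/3 = (1/3)*(-659) = -659/3 ≈ -219.67)
4510 - X = 4510 - 1*(-659/3) = 4510 + 659/3 = 14189/3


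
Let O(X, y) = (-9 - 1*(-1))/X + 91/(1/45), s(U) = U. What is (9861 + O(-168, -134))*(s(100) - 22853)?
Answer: -6668380981/21 ≈ -3.1754e+8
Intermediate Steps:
O(X, y) = 4095 - 8/X (O(X, y) = (-9 + 1)/X + 91/(1/45) = -8/X + 91*45 = -8/X + 4095 = 4095 - 8/X)
(9861 + O(-168, -134))*(s(100) - 22853) = (9861 + (4095 - 8/(-168)))*(100 - 22853) = (9861 + (4095 - 8*(-1/168)))*(-22753) = (9861 + (4095 + 1/21))*(-22753) = (9861 + 85996/21)*(-22753) = (293077/21)*(-22753) = -6668380981/21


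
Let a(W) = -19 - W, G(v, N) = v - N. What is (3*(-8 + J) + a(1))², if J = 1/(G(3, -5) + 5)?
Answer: 323761/169 ≈ 1915.7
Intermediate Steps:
J = 1/13 (J = 1/((3 - 1*(-5)) + 5) = 1/((3 + 5) + 5) = 1/(8 + 5) = 1/13 ≈ 0.076923)
(3*(-8 + J) + a(1))² = (3*(-8 + 1/13) + (-19 - 1*1))² = (3*(-103/13) + (-19 - 1))² = (-309/13 - 20)² = (-569/13)² = 323761/169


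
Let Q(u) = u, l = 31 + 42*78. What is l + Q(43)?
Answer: 3350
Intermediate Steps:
l = 3307 (l = 31 + 3276 = 3307)
l + Q(43) = 3307 + 43 = 3350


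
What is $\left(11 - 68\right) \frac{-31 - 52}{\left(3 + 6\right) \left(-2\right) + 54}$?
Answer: $\frac{1577}{12} \approx 131.42$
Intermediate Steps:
$\left(11 - 68\right) \frac{-31 - 52}{\left(3 + 6\right) \left(-2\right) + 54} = - 57 \left(- \frac{83}{9 \left(-2\right) + 54}\right) = - 57 \left(- \frac{83}{-18 + 54}\right) = - 57 \left(- \frac{83}{36}\right) = - 57 \left(\left(-83\right) \frac{1}{36}\right) = \left(-57\right) \left(- \frac{83}{36}\right) = \frac{1577}{12}$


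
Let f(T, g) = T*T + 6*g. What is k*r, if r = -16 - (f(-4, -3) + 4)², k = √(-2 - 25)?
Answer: -60*I*√3 ≈ -103.92*I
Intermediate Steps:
f(T, g) = T² + 6*g
k = 3*I*√3 (k = √(-27) = 3*I*√3 ≈ 5.1962*I)
r = -20 (r = -16 - (((-4)² + 6*(-3)) + 4)² = -16 - ((16 - 18) + 4)² = -16 - (-2 + 4)² = -16 - 1*2² = -16 - 1*4 = -16 - 4 = -20)
k*r = (3*I*√3)*(-20) = -60*I*√3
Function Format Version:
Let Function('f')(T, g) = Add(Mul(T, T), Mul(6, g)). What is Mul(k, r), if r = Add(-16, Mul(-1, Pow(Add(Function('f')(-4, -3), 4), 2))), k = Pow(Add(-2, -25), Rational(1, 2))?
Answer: Mul(-60, I, Pow(3, Rational(1, 2))) ≈ Mul(-103.92, I)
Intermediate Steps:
Function('f')(T, g) = Add(Pow(T, 2), Mul(6, g))
k = Mul(3, I, Pow(3, Rational(1, 2))) (k = Pow(-27, Rational(1, 2)) = Mul(3, I, Pow(3, Rational(1, 2))) ≈ Mul(5.1962, I))
r = -20 (r = Add(-16, Mul(-1, Pow(Add(Add(Pow(-4, 2), Mul(6, -3)), 4), 2))) = Add(-16, Mul(-1, Pow(Add(Add(16, -18), 4), 2))) = Add(-16, Mul(-1, Pow(Add(-2, 4), 2))) = Add(-16, Mul(-1, Pow(2, 2))) = Add(-16, Mul(-1, 4)) = Add(-16, -4) = -20)
Mul(k, r) = Mul(Mul(3, I, Pow(3, Rational(1, 2))), -20) = Mul(-60, I, Pow(3, Rational(1, 2)))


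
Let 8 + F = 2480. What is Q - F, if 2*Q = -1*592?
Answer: -2768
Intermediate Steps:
F = 2472 (F = -8 + 2480 = 2472)
Q = -296 (Q = (-1*592)/2 = (½)*(-592) = -296)
Q - F = -296 - 1*2472 = -296 - 2472 = -2768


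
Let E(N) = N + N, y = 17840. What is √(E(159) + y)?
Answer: √18158 ≈ 134.75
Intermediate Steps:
E(N) = 2*N
√(E(159) + y) = √(2*159 + 17840) = √(318 + 17840) = √18158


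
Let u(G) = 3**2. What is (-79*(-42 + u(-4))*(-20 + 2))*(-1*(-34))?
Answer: -1595484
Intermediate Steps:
u(G) = 9
(-79*(-42 + u(-4))*(-20 + 2))*(-1*(-34)) = (-79*(-42 + 9)*(-20 + 2))*(-1*(-34)) = -(-2607)*(-18)*34 = -79*594*34 = -46926*34 = -1595484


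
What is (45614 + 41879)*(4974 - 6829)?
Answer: -162299515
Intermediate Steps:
(45614 + 41879)*(4974 - 6829) = 87493*(-1855) = -162299515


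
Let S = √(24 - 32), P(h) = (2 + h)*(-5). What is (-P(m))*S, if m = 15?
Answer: 170*I*√2 ≈ 240.42*I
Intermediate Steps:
P(h) = -10 - 5*h
S = 2*I*√2 (S = √(-8) = 2*I*√2 ≈ 2.8284*I)
(-P(m))*S = (-(-10 - 5*15))*(2*I*√2) = (-(-10 - 75))*(2*I*√2) = (-1*(-85))*(2*I*√2) = 85*(2*I*√2) = 170*I*√2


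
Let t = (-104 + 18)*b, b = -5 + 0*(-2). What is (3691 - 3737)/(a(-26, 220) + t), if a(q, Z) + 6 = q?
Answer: -23/199 ≈ -0.11558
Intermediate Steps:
b = -5 (b = -5 + 0 = -5)
a(q, Z) = -6 + q
t = 430 (t = (-104 + 18)*(-5) = -86*(-5) = 430)
(3691 - 3737)/(a(-26, 220) + t) = (3691 - 3737)/((-6 - 26) + 430) = -46/(-32 + 430) = -46/398 = -46*1/398 = -23/199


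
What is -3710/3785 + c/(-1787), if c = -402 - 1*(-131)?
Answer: -1120807/1352759 ≈ -0.82853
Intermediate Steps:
c = -271 (c = -402 + 131 = -271)
-3710/3785 + c/(-1787) = -3710/3785 - 271/(-1787) = -3710*1/3785 - 271*(-1/1787) = -742/757 + 271/1787 = -1120807/1352759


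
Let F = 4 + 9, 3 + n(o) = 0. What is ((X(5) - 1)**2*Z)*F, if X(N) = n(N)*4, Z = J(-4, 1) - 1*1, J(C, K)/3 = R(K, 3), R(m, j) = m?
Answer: 4394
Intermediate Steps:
n(o) = -3 (n(o) = -3 + 0 = -3)
J(C, K) = 3*K
F = 13
Z = 2 (Z = 3*1 - 1*1 = 3 - 1 = 2)
X(N) = -12 (X(N) = -3*4 = -12)
((X(5) - 1)**2*Z)*F = ((-12 - 1)**2*2)*13 = ((-13)**2*2)*13 = (169*2)*13 = 338*13 = 4394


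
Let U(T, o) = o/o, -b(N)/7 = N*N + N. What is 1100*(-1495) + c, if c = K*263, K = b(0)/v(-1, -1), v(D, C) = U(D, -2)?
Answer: -1644500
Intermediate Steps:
b(N) = -7*N - 7*N**2 (b(N) = -7*(N*N + N) = -7*(N**2 + N) = -7*(N + N**2) = -7*N - 7*N**2)
U(T, o) = 1
v(D, C) = 1
K = 0 (K = -7*0*(1 + 0)/1 = -7*0*1*1 = 0*1 = 0)
c = 0 (c = 0*263 = 0)
1100*(-1495) + c = 1100*(-1495) + 0 = -1644500 + 0 = -1644500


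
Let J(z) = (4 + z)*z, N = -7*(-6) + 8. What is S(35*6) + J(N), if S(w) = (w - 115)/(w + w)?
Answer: 226819/84 ≈ 2700.2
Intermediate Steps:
N = 50 (N = 42 + 8 = 50)
S(w) = (-115 + w)/(2*w) (S(w) = (-115 + w)/((2*w)) = (-115 + w)*(1/(2*w)) = (-115 + w)/(2*w))
J(z) = z*(4 + z)
S(35*6) + J(N) = (-115 + 35*6)/(2*((35*6))) + 50*(4 + 50) = (½)*(-115 + 210)/210 + 50*54 = (½)*(1/210)*95 + 2700 = 19/84 + 2700 = 226819/84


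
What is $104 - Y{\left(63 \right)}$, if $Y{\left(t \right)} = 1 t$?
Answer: $41$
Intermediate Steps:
$Y{\left(t \right)} = t$
$104 - Y{\left(63 \right)} = 104 - 63 = 41$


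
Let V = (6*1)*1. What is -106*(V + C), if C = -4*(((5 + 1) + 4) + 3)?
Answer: 4876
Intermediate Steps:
V = 6 (V = 6*1 = 6)
C = -52 (C = -4*((6 + 4) + 3) = -4*(10 + 3) = -4*13 = -52)
-106*(V + C) = -106*(6 - 52) = -106*(-46) = 4876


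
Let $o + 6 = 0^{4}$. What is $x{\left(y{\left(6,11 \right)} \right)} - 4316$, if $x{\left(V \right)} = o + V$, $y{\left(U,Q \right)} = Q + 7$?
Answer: $-4304$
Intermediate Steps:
$y{\left(U,Q \right)} = 7 + Q$
$o = -6$ ($o = -6 + 0^{4} = -6 + 0 = -6$)
$x{\left(V \right)} = -6 + V$
$x{\left(y{\left(6,11 \right)} \right)} - 4316 = \left(-6 + \left(7 + 11\right)\right) - 4316 = \left(-6 + 18\right) - 4316 = 12 - 4316 = -4304$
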